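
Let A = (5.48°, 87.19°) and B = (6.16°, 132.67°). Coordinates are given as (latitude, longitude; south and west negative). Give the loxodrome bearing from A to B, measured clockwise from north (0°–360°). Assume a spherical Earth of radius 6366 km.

Meridional parts: M(φ₁)=+0.0958, M(φ₂)=+0.1077 → ΔM = +0.0119;  Δλ = +0.7938 rad
tan C = Δλ / ΔM = +66.5372 → C = 89.14°

89.1°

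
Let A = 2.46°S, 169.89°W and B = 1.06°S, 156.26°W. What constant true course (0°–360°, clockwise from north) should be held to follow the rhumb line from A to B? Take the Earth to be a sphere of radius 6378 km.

Meridional parts: M(φ₁)=-0.0429, M(φ₂)=-0.0185 → ΔM = +0.0244;  Δλ = +0.2379 rad
tan C = Δλ / ΔM = +9.7309 → C = 84.13°

84.1°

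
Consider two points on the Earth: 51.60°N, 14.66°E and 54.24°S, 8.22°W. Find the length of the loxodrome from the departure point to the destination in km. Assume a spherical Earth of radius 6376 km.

11973 km

Rhumb course C = atan2(Δλ, Δψ) with Δψ = ln[tan(π/4+φ₂/2)/tan(π/4+φ₁/2)] = -2.1862, Δλ = -0.3993 → C = 190.35°
d = R·|Δφ| / |cos C| = 6376·1.84726 / 0.98372 = 11973 km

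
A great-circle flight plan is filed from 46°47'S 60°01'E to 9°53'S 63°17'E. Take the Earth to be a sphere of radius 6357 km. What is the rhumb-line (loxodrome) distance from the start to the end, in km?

Rhumb course C = atan2(Δλ, Δψ) with Δψ = ln[tan(π/4+φ₂/2)/tan(π/4+φ₁/2)] = +0.7527, Δλ = +0.0570 → C = 4.33°
d = R·|Δφ| / |cos C| = 6357·0.64403 / 0.99714 = 4106 km

4106 km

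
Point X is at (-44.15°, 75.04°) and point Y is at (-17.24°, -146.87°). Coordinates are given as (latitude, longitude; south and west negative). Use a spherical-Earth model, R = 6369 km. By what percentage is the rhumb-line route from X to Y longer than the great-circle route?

11.4%

Great circle: σ = 1.8792 rad → d_gc = Rσ = 11968.7 km
Rhumb: Δφ = +0.4697, Δλ = +2.4101, Δψ = +0.5550, q = Δφ/Δψ = 0.8462 → d_rh = R√(Δφ²+q²Δλ²) = 13329.8 km
Excess = (13329.8 − 11968.7) / 11968.7 = 1361.1 / 11968.7 = 11.37% ≈ 11.4%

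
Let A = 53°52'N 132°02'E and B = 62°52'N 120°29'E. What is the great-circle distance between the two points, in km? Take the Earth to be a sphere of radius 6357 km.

1200 km

Haversine: a = sin²(Δφ/2)+cos φ₁ cos φ₂ sin²(Δλ/2) = 0.00888;  σ = 2·atan2(√a,√(1−a))
σ = 10.814° → d = Rσ = 6357·0.18873 = 1200 km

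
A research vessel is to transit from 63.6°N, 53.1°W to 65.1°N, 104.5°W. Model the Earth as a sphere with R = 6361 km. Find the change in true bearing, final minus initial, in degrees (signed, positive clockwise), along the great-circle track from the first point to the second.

Initial bearing θ₁ = atan2(sin Δλ cos φ₂, cos φ₁ sin φ₂ − sin φ₁ cos φ₂ cos Δλ) = 297.05°
Final bearing θ₂ = (initial bearing from the destination back to the start) + 180° = 250.14°
Δθ = θ₂ − θ₁ = -46.9°

-46.9°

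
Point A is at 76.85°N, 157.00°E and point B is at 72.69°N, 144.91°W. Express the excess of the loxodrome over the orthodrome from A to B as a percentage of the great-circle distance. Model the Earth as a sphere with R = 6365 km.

4.1%

Great circle: σ = 0.2636 rad → d_gc = Rσ = 1677.9 km
Rhumb: Δφ = -0.0726, Δλ = +1.0139, Δψ = -0.2781, q = Δφ/Δψ = 0.2611 → d_rh = R√(Δφ²+q²Δλ²) = 1747.0 km
Excess = (1747.0 − 1677.9) / 1677.9 = 69.1 / 1677.9 = 4.12% ≈ 4.1%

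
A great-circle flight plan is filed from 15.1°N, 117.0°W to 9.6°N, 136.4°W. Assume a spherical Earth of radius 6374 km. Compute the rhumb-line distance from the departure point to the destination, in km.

2194 km

Rhumb course C = atan2(Δλ, Δψ) with Δψ = ln[tan(π/4+φ₂/2)/tan(π/4+φ₁/2)] = -0.0983, Δλ = -0.3386 → C = 253.81°
d = R·|Δφ| / |cos C| = 6374·0.09599 / 0.27883 = 2194 km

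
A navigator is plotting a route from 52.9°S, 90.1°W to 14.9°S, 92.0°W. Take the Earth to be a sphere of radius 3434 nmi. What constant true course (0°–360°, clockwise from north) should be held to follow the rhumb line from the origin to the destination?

Meridional parts: M(φ₁)=-1.0919, M(φ₂)=-0.2630 → ΔM = +0.8289;  Δλ = -0.0332 rad
tan C = Δλ / ΔM = -0.0400 → C = 357.71°

357.7°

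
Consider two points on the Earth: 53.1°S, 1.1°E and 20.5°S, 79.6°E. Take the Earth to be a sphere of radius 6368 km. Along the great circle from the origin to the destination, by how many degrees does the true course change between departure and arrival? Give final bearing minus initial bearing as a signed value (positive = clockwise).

Initial bearing θ₁ = atan2(sin Δλ cos φ₂, cos φ₁ sin φ₂ − sin φ₁ cos φ₂ cos Δλ) = 93.80°
Final bearing θ₂ = (initial bearing from the destination back to the start) + 180° = 39.76°
Δθ = θ₂ − θ₁ = -54.0°

-54.0°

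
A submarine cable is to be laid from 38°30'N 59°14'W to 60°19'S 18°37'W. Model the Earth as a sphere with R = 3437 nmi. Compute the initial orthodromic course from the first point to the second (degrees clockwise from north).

160.6°

N = sin Δλ·cos φ₂ = +0.3224;  D = cos φ₁ sin φ₂ − sin φ₁ cos φ₂ cos Δλ = -0.9139
initial course = atan2(N, D) = 160.57°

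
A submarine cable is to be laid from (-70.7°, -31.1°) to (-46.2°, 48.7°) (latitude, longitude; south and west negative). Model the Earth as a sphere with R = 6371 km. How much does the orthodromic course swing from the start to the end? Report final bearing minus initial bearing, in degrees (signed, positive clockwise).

-72.2°

Initial bearing θ₁ = atan2(sin Δλ cos φ₂, cos φ₁ sin φ₂ − sin φ₁ cos φ₂ cos Δλ) = 100.22°
Final bearing θ₂ = (initial bearing from the destination back to the start) + 180° = 28.03°
Δθ = θ₂ − θ₁ = -72.2°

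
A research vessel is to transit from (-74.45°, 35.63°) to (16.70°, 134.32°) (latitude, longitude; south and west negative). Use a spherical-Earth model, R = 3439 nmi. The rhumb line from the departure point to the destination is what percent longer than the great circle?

Great circle: σ = 1.8919 rad → d_gc = Rσ = 6506.3 nmi
Rhumb: Δφ = +1.5909, Δλ = +1.7225, Δψ = +2.2868, q = Δφ/Δψ = 0.6957 → d_rh = R√(Δφ²+q²Δλ²) = 6849.3 nmi
Excess = (6849.3 − 6506.3) / 6506.3 = 343.0 / 6506.3 = 5.27% ≈ 5.3%

5.3%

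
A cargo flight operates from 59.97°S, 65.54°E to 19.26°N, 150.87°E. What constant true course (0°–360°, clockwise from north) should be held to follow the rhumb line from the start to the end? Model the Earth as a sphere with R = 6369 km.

41.9°

Meridional parts: M(φ₁)=-1.3159, M(φ₂)=+0.3427 → ΔM = +1.6586;  Δλ = +1.4893 rad
tan C = Δλ / ΔM = +0.8979 → C = 41.92°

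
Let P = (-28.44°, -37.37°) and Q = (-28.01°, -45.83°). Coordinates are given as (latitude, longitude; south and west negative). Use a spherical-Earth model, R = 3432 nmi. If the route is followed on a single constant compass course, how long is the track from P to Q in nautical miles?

Δψ = ln[tan(π/4+φ₂/2)/tan(π/4+φ₁/2)] = +0.0085;  Δφ = +0.0075 rad,  Δλ = -0.1477 rad
q = Δφ/Δψ = 0.8811
d = R·√(Δφ² + q²Δλ²) = 3432·0.13031 = 447 nmi

447 nmi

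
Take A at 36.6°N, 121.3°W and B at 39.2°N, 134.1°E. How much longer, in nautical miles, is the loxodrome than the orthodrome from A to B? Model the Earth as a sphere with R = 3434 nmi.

Great circle: cos σ = sin φ₁ sin φ₂ + cos φ₁ cos φ₂ cos Δλ,  σ = 1.3490 rad → d_gc = 4632.4 nmi
Rhumb line: Δψ = +0.0575, q = Δφ/Δψ = 0.7889, d_rh = R√(Δφ²+q²Δλ²) = 4948.4 nmi
Excess = 4948.4 − 4632.4 = 316.0 ≈ 316 nmi

316 nmi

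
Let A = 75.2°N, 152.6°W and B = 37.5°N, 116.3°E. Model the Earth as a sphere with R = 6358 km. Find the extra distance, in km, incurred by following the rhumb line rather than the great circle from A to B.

492 km

Great circle: cos σ = sin φ₁ sin φ₂ + cos φ₁ cos φ₂ cos Δλ,  σ = 0.9463 rad → d_gc = 6016.69 km
Rhumb line: Δψ = -1.3342, q = Δφ/Δψ = 0.4932, d_rh = R√(Δφ²+q²Δλ²) = 6508.22 km
Excess = 6508.22 − 6016.69 = 491.53 ≈ 492 km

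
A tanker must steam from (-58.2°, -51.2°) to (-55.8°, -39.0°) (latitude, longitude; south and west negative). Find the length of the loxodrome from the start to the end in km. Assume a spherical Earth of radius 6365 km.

Δψ = ln[tan(π/4+φ₂/2)/tan(π/4+φ₁/2)] = +0.0769;  Δφ = +0.0419 rad,  Δλ = +0.2129 rad
q = Δφ/Δψ = 0.5444
d = R·√(Δφ² + q²Δλ²) = 6365·0.12326 = 785 km

785 km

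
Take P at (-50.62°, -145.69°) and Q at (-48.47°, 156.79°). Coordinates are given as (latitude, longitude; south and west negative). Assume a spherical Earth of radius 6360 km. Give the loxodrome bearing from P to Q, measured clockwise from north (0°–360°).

273.3°

Meridional parts: M(φ₁)=-1.0276, M(φ₂)=-0.9698 → ΔM = +0.0578;  Δλ = -1.0039 rad
tan C = Δλ / ΔM = -17.3552 → C = 273.30°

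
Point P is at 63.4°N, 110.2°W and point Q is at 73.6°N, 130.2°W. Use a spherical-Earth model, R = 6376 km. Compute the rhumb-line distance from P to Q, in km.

Δψ = ln[tan(π/4+φ₂/2)/tan(π/4+φ₁/2)] = +0.4950;  Δφ = +0.1780 rad,  Δλ = -0.3491 rad
q = Δφ/Δψ = 0.3597
d = R·√(Δφ² + q²Δλ²) = 6376·0.21784 = 1389 km

1389 km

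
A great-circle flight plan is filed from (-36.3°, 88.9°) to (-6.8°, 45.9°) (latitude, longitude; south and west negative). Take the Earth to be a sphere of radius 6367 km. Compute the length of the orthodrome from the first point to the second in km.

5451 km

cos σ = sin φ₁ sin φ₂ + cos φ₁ cos φ₂ cos Δλ
      = sin(-36.30°)sin(-6.80°) + cos(-36.30°)cos(-6.80°)cos(-43.00°) = 0.6554
σ = 49.052° → d = Rσ = 6367·0.85613 = 5451 km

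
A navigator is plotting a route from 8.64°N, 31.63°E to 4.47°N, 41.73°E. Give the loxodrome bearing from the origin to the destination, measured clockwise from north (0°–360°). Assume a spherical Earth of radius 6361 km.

112.6°

Δψ = ln[tan(π/4+φ₂/2)/tan(π/4+φ₁/2)] = -0.0733
Δλ = +0.1763 rad (taken the short way round)
course = atan2(Δλ, Δψ) = 112.57°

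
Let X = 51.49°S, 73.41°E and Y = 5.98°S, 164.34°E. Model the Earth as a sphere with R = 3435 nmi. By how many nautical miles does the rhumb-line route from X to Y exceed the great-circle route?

Great circle: cos σ = sin φ₁ sin φ₂ + cos φ₁ cos φ₂ cos Δλ,  σ = 1.4993 rad → d_gc = 5150.0 nmi
Rhumb line: Δψ = +0.9472, q = Δφ/Δψ = 0.8386, d_rh = R√(Δφ²+q²Δλ²) = 5323.7 nmi
Excess = 5323.7 − 5150.0 = 173.7 ≈ 174 nmi

174 nmi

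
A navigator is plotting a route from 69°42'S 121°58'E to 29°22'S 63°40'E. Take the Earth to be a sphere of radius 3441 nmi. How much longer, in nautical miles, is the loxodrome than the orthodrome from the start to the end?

85 nmi

Great circle: cos σ = sin φ₁ sin φ₂ + cos φ₁ cos φ₂ cos Δλ,  σ = 0.9036 rad → d_gc = 3109.2 nmi
Rhumb line: Δψ = +1.1836, q = Δφ/Δψ = 0.5947, d_rh = R√(Δφ²+q²Δλ²) = 3194.3 nmi
Excess = 3194.3 − 3109.2 = 85.1 ≈ 85 nmi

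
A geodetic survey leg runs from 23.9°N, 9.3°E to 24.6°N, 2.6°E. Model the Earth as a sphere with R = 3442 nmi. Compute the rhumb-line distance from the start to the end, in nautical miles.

369 nmi

Rhumb course C = atan2(Δλ, Δψ) with Δψ = ln[tan(π/4+φ₂/2)/tan(π/4+φ₁/2)] = +0.0134, Δλ = -0.1169 → C = 276.54°
d = R·|Δφ| / |cos C| = 3442·0.01222 / 0.11384 = 369 nmi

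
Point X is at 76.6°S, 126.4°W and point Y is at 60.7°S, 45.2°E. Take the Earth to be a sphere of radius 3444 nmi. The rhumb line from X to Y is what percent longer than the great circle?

44.7%

Great circle: σ = 0.7435 rad → d_gc = Rσ = 2560.5 nmi
Rhumb: Δφ = +0.2775, Δλ = +2.9950, Δψ = +0.7999, q = Δφ/Δψ = 0.3469 → d_rh = R√(Δφ²+q²Δλ²) = 3703.9 nmi
Excess = (3703.9 − 2560.5) / 2560.5 = 1143.4 / 2560.5 = 44.66% ≈ 44.7%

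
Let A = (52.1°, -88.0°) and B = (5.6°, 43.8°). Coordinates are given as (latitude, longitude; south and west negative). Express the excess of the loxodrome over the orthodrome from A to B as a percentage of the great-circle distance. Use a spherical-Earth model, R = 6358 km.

Great circle: σ = 1.9076 rad → d_gc = Rσ = 12128.6 km
Rhumb: Δφ = -0.8116, Δλ = +2.3003, Δψ = -0.9711, q = Δφ/Δψ = 0.8357 → d_rh = R√(Δφ²+q²Δλ²) = 13267.5 km
Excess = (13267.5 − 12128.6) / 12128.6 = 1138.9 / 12128.6 = 9.39% ≈ 9.4%

9.4%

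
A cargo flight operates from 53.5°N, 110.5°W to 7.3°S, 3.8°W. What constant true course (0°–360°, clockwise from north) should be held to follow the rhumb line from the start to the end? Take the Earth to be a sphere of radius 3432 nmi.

123.6°

Δψ = ln[tan(π/4+φ₂/2)/tan(π/4+φ₁/2)] = -1.2372
Δλ = +1.8623 rad (taken the short way round)
course = atan2(Δλ, Δψ) = 123.60°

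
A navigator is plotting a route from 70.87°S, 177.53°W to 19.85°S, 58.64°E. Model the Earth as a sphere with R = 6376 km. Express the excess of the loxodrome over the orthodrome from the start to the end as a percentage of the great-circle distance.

13.7%

Great circle: σ = 1.4210 rad → d_gc = Rσ = 9060.5 km
Rhumb: Δφ = +0.8905, Δλ = -2.1612, Δψ = +1.4272, q = Δφ/Δψ = 0.6239 → d_rh = R√(Δφ²+q²Δλ²) = 10303.4 km
Excess = (10303.4 − 9060.5) / 9060.5 = 1242.9 / 9060.5 = 13.72% ≈ 13.7%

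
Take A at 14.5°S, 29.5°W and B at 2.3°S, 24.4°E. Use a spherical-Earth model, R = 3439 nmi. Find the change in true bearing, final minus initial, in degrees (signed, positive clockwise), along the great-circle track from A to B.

-8.5°

At departure: θ₁ = atan2(sin Δλ cos φ₂, cos φ₁ sin φ₂ − sin φ₁ cos φ₂ cos Δλ) = 82.34°
At arrival: θ₂ = atan2(sin Δλ cos φ₁, −cos φ₂ sin φ₁ + sin φ₂ cos φ₁ cos Δλ) = 73.80°
Δθ = θ₂ − θ₁ = -8.5°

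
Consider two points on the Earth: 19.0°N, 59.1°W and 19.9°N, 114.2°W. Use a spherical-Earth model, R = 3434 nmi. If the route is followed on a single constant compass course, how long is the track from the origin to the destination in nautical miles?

3114 nmi

Δψ = ln[tan(π/4+φ₂/2)/tan(π/4+φ₁/2)] = +0.0167;  Δφ = +0.0157 rad,  Δλ = -0.9617 rad
q = Δφ/Δψ = 0.9429
d = R·√(Δφ² + q²Δλ²) = 3434·0.90692 = 3114 nmi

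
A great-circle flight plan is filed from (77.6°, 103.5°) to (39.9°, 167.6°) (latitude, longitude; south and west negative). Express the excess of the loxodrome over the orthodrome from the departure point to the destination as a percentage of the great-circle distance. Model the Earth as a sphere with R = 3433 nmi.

Great circle: σ = 0.7976 rad → d_gc = Rσ = 2738.1 nmi
Rhumb: Δφ = -0.6580, Δλ = +1.1188, Δψ = -1.4591, q = Δφ/Δψ = 0.4509 → d_rh = R√(Δφ²+q²Δλ²) = 2846.4 nmi
Excess = (2846.4 − 2738.1) / 2738.1 = 108.3 / 2738.1 = 3.96% ≈ 4.0%

4.0%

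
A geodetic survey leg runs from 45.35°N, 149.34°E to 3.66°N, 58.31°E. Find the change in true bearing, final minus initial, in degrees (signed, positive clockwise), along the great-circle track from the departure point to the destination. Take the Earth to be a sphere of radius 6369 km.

-48.6°

At departure: θ₁ = atan2(sin Δλ cos φ₂, cos φ₁ sin φ₂ − sin φ₁ cos φ₂ cos Δλ) = 273.31°
At arrival: θ₂ = atan2(sin Δλ cos φ₁, −cos φ₂ sin φ₁ + sin φ₂ cos φ₁ cos Δλ) = 224.67°
Δθ = θ₂ − θ₁ = -48.6°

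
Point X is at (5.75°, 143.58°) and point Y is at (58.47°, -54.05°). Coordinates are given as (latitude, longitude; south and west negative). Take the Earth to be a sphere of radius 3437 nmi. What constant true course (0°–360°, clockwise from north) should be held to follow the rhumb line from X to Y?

67.7°

Meridional parts: M(φ₁)=+0.1005, M(φ₂)=+1.2647 → ΔM = +1.1642;  Δλ = +2.8339 rad
tan C = Δλ / ΔM = +2.4342 → C = 67.67°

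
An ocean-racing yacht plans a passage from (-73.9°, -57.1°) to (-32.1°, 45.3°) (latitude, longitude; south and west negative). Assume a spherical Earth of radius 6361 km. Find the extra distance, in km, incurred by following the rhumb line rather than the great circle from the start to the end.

Great circle: cos σ = sin φ₁ sin φ₂ + cos φ₁ cos φ₂ cos Δλ,  σ = 1.0927 rad → d_gc = 6950.5 km
Rhumb line: Δψ = +1.3639, q = Δφ/Δψ = 0.5349, d_rh = R√(Δφ²+q²Δλ²) = 7649.6 km
Excess = 7649.6 − 6950.5 = 699.1 ≈ 699 km

699 km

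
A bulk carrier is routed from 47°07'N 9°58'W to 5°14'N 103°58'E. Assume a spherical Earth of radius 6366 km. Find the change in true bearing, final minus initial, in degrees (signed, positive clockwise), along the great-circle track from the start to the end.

+72.0°

Initial bearing θ₁ = atan2(sin Δλ cos φ₂, cos φ₁ sin φ₂ − sin φ₁ cos φ₂ cos Δλ) = 68.52°
Final bearing θ₂ = (initial bearing from the destination back to the start) + 180° = 140.51°
Δθ = θ₂ − θ₁ = +72.0°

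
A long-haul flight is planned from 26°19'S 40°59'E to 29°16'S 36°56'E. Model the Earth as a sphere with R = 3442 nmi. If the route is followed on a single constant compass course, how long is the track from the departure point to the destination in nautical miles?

Rhumb course C = atan2(Δλ, Δψ) with Δψ = ln[tan(π/4+φ₂/2)/tan(π/4+φ₁/2)] = -0.0582, Δλ = -0.0707 → C = 230.53°
d = R·|Δφ| / |cos C| = 3442·0.05149 / 0.63570 = 279 nmi

279 nmi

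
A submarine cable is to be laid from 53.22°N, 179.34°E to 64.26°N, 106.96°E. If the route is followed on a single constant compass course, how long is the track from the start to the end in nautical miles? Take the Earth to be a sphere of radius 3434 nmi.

Rhumb course C = atan2(Δλ, Δψ) with Δψ = ln[tan(π/4+φ₂/2)/tan(π/4+φ₁/2)] = +0.3751, Δλ = -1.2633 → C = 286.54°
d = R·|Δφ| / |cos C| = 3434·0.19268 / 0.28463 = 2325 nmi

2325 nmi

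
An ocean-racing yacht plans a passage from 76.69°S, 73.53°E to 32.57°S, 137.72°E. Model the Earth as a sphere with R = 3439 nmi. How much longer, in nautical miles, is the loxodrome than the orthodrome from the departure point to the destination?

117 nmi

Great circle: cos σ = sin φ₁ sin φ₂ + cos φ₁ cos φ₂ cos Δλ,  σ = 0.9168 rad → d_gc = 3153.0 nmi
Rhumb line: Δψ = +1.5465, q = Δφ/Δψ = 0.4979, d_rh = R√(Δφ²+q²Δλ²) = 3270.0 nmi
Excess = 3270.0 − 3153.0 = 117.0 ≈ 117 nmi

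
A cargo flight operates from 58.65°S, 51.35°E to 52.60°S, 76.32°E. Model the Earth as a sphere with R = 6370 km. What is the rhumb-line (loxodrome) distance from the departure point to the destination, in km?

1702 km

Rhumb course C = atan2(Δλ, Δψ) with Δψ = ln[tan(π/4+φ₂/2)/tan(π/4+φ₁/2)] = +0.1875, Δλ = +0.4358 → C = 66.72°
d = R·|Δφ| / |cos C| = 6370·0.10559 / 0.39517 = 1702 km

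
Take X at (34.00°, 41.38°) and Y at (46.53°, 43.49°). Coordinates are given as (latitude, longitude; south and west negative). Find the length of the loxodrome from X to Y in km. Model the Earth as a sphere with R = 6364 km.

Δψ = ln[tan(π/4+φ₂/2)/tan(π/4+φ₁/2)] = +0.2880;  Δφ = +0.2187 rad,  Δλ = +0.0368 rad
q = Δφ/Δψ = 0.7593
d = R·√(Δφ² + q²Δλ²) = 6364·0.22047 = 1403 km

1403 km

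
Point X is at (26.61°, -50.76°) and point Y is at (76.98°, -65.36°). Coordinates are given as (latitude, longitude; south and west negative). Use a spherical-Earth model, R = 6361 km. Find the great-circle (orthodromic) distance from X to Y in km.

cos σ = sin φ₁ sin φ₂ + cos φ₁ cos φ₂ cos Δλ
      = sin(26.61°)sin(76.98°) + cos(26.61°)cos(76.98°)cos(-14.60°) = 0.6313
σ = 50.852° → d = Rσ = 6361·0.88754 = 5646 km

5646 km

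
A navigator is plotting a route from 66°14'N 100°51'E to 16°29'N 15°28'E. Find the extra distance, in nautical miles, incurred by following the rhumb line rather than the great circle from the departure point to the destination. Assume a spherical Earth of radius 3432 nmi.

Great circle: cos σ = sin φ₁ sin φ₂ + cos φ₁ cos φ₂ cos Δλ,  σ = 1.2758 rad → d_gc = 4378.39 nmi
Rhumb line: Δψ = -1.2669, q = Δφ/Δψ = 0.6854, d_rh = R√(Δφ²+q²Δλ²) = 4600.90 nmi
Excess = 4600.90 − 4378.39 = 222.51 ≈ 223 nmi

223 nmi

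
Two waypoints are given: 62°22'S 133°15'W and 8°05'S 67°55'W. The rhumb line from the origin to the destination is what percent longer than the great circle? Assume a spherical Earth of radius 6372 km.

Great circle: σ = 1.2491 rad → d_gc = Rσ = 7959.0 km
Rhumb: Δφ = +0.9474, Δλ = +1.1403, Δψ = +1.2611, q = Δφ/Δψ = 0.7512 → d_rh = R√(Δφ²+q²Δλ²) = 8138.8 km
Excess = (8138.8 − 7959.0) / 7959.0 = 179.8 / 7959.0 = 2.26% ≈ 2.3%

2.3%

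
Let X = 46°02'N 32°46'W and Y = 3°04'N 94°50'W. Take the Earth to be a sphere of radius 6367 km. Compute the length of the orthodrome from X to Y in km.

cos σ = sin φ₁ sin φ₂ + cos φ₁ cos φ₂ cos Δλ
      = sin(46.03°)sin(3.07°) + cos(46.03°)cos(3.07°)cos(-62.07°) = 0.3633
σ = 68.700° → d = Rσ = 6367·1.19904 = 7634 km

7634 km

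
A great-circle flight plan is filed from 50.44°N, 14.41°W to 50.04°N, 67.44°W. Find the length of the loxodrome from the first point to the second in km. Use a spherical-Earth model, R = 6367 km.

3769 km

Δψ = ln[tan(π/4+φ₂/2)/tan(π/4+φ₁/2)] = -0.0109;  Δφ = -0.0070 rad,  Δλ = -0.9255 rad
q = Δφ/Δψ = 0.6396
d = R·√(Δφ² + q²Δλ²) = 6367·0.59199 = 3769 km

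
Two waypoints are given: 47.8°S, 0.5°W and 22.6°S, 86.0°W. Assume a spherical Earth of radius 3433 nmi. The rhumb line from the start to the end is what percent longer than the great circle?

Great circle: σ = 1.2309 rad → d_gc = Rσ = 4225.8 nmi
Rhumb: Δφ = +0.4398, Δλ = -1.4923, Δψ = +0.5472, q = Δφ/Δψ = 0.8038 → d_rh = R√(Δφ²+q²Δλ²) = 4386.0 nmi
Excess = (4386.0 − 4225.8) / 4225.8 = 160.2 / 4225.8 = 3.79% ≈ 3.8%

3.8%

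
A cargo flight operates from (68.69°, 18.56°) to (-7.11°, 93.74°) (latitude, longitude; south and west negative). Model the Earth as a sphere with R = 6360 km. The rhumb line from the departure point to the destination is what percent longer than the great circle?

Great circle: σ = 1.5939 rad → d_gc = Rσ = 10137.0 km
Rhumb: Δφ = -1.3230, Δλ = +1.3121, Δψ = -1.7950, q = Δφ/Δψ = 0.7370 → d_rh = R√(Δφ²+q²Δλ²) = 10422.4 km
Excess = (10422.4 − 10137.0) / 10137.0 = 285.4 / 10137.0 = 2.82% ≈ 2.8%

2.8%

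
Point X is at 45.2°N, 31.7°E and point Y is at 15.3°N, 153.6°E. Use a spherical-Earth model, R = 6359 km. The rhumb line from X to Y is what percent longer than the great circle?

7.6%

Great circle: σ = 1.7436 rad → d_gc = Rσ = 11087.4 km
Rhumb: Δφ = -0.5219, Δλ = +2.1276, Δψ = -0.6161, q = Δφ/Δψ = 0.8471 → d_rh = R√(Δφ²+q²Δλ²) = 11931.2 km
Excess = (11931.2 − 11087.4) / 11087.4 = 843.8 / 11087.4 = 7.61% ≈ 7.6%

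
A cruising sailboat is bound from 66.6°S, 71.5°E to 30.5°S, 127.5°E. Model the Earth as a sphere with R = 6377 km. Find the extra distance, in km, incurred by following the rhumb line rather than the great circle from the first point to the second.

Great circle: cos σ = sin φ₁ sin φ₂ + cos φ₁ cos φ₂ cos Δλ,  σ = 0.8538 rad → d_gc = 5444.5 km
Rhumb line: Δψ = +1.0152, q = Δφ/Δψ = 0.6206, d_rh = R√(Δφ²+q²Δλ²) = 5577.4 km
Excess = 5577.4 − 5444.5 = 132.9 ≈ 133 km

133 km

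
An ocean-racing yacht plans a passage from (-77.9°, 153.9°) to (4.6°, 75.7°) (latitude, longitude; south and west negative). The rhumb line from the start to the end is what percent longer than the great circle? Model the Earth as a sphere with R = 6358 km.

Great circle: σ = 1.6065 rad → d_gc = Rσ = 10214.1 km
Rhumb: Δφ = +1.4399, Δλ = -1.3648, Δψ = +2.3248, q = Δφ/Δψ = 0.6194 → d_rh = R√(Δφ²+q²Δλ²) = 10615.9 km
Excess = (10615.9 − 10214.1) / 10214.1 = 401.8 / 10214.1 = 3.93% ≈ 3.9%

3.9%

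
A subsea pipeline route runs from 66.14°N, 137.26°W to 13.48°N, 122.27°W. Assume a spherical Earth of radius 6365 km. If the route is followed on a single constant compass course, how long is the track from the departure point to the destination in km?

Δψ = ln[tan(π/4+φ₂/2)/tan(π/4+φ₁/2)] = -1.3171;  Δφ = -0.9191 rad,  Δλ = +0.2616 rad
q = Δφ/Δψ = 0.6978
d = R·√(Δφ² + q²Δλ²) = 6365·0.93705 = 5964 km

5964 km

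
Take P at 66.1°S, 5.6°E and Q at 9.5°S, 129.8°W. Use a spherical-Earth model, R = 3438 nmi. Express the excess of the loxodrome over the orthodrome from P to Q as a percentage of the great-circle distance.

14.5%

Great circle: σ = 1.7048 rad → d_gc = Rσ = 5861.2 nmi
Rhumb: Δφ = +0.9879, Δλ = -2.3632, Δψ = +1.3863, q = Δφ/Δψ = 0.7126 → d_rh = R√(Δφ²+q²Δλ²) = 6712.2 nmi
Excess = (6712.2 − 5861.2) / 5861.2 = 851.0 / 5861.2 = 14.52% ≈ 14.5%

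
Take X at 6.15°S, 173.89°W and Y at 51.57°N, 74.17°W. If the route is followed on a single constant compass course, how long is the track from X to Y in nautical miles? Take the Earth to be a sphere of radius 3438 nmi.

Rhumb course C = atan2(Δλ, Δψ) with Δψ = ln[tan(π/4+φ₂/2)/tan(π/4+φ₁/2)] = +1.1616, Δλ = +1.7404 → C = 56.28°
d = R·|Δφ| / |cos C| = 3438·1.00740 / 0.55512 = 6239 nmi

6239 nmi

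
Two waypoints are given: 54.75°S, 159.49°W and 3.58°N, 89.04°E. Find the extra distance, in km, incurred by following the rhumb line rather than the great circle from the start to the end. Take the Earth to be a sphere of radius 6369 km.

592 km

Great circle: cos σ = sin φ₁ sin φ₂ + cos φ₁ cos φ₂ cos Δλ,  σ = 1.8357 rad → d_gc = 11691.6 km
Rhumb line: Δψ = +1.2092, q = Δφ/Δψ = 0.8419, d_rh = R√(Δφ²+q²Δλ²) = 12283.2 km
Excess = 12283.2 − 11691.6 = 591.6 ≈ 592 km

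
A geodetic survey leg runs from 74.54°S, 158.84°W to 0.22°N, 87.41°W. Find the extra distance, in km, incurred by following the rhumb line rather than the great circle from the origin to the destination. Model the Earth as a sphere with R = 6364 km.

Great circle: cos σ = sin φ₁ sin φ₂ + cos φ₁ cos φ₂ cos Δλ,  σ = 1.4895 rad → d_gc = 9479.29 km
Rhumb line: Δψ = +2.0009, q = Δφ/Δψ = 0.6521, d_rh = R√(Δφ²+q²Δλ²) = 9783.77 km
Excess = 9783.77 − 9479.29 = 304.48 ≈ 304 km

304 km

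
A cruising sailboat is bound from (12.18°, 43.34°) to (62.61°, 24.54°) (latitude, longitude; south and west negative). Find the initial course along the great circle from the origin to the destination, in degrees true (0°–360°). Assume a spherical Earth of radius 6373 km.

349.2°

N = sin Δλ·cos φ₂ = -0.1483;  D = cos φ₁ sin φ₂ − sin φ₁ cos φ₂ cos Δλ = +0.7760
initial course = atan2(N, D) = 349.18°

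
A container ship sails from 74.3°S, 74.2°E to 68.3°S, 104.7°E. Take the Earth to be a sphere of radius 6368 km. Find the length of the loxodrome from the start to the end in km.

Δψ = ln[tan(π/4+φ₂/2)/tan(π/4+φ₁/2)] = +0.3294;  Δφ = +0.1047 rad,  Δλ = +0.5323 rad
q = Δφ/Δψ = 0.3179
d = R·√(Δφ² + q²Δλ²) = 6368·0.19900 = 1267 km

1267 km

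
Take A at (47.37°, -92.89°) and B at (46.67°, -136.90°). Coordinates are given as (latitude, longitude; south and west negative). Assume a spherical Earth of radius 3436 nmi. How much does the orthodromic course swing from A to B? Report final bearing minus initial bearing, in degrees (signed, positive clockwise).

Initial bearing θ₁ = atan2(sin Δλ cos φ₂, cos φ₁ sin φ₂ − sin φ₁ cos φ₂ cos Δλ) = 285.20°
Final bearing θ₂ = (initial bearing from the destination back to the start) + 180° = 252.26°
Δθ = θ₂ − θ₁ = -32.9°

-32.9°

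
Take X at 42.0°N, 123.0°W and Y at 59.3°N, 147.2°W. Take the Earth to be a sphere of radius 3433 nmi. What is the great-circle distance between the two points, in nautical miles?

1370 nmi

cos σ = sin φ₁ sin φ₂ + cos φ₁ cos φ₂ cos Δλ
      = sin(42.00°)sin(59.30°) + cos(42.00°)cos(59.30°)cos(-24.20°) = 0.9214
σ = 22.866° → d = Rσ = 3433·0.39908 = 1370 nmi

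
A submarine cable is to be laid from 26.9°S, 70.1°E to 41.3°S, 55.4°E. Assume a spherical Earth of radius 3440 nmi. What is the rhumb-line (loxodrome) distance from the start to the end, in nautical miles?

1130 nmi

Rhumb course C = atan2(Δλ, Δψ) with Δψ = ln[tan(π/4+φ₂/2)/tan(π/4+φ₁/2)] = -0.3051, Δλ = -0.2566 → C = 220.06°
d = R·|Δφ| / |cos C| = 3440·0.25133 / 0.76532 = 1130 nmi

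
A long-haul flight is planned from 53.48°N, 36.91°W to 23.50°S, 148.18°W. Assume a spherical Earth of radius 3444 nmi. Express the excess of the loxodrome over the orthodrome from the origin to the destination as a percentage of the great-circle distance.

Great circle: σ = 2.1158 rad → d_gc = Rσ = 7286.9 nmi
Rhumb: Δφ = -1.3436, Δλ = -1.9420, Δψ = -1.5310, q = Δφ/Δψ = 0.8776 → d_rh = R√(Δφ²+q²Δλ²) = 7474.1 nmi
Excess = (7474.1 − 7286.9) / 7286.9 = 187.2 / 7286.9 = 2.57% ≈ 2.6%

2.6%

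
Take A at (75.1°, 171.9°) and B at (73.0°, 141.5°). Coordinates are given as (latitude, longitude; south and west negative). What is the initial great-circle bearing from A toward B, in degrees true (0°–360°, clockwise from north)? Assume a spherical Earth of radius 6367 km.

270.9°

N = sin Δλ·cos φ₂ = -0.1479;  D = cos φ₁ sin φ₂ − sin φ₁ cos φ₂ cos Δλ = +0.0022
initial course = atan2(N, D) = 270.85°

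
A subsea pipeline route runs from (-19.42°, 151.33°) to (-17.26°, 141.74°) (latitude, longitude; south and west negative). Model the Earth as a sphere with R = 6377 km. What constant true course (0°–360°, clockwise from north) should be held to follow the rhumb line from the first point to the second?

Δψ = ln[tan(π/4+φ₂/2)/tan(π/4+φ₁/2)] = +0.0397
Δλ = -0.1674 rad (taken the short way round)
course = atan2(Δλ, Δψ) = 283.35°

283.3°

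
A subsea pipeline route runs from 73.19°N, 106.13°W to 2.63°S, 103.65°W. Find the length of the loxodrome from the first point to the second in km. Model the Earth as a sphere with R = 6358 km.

Rhumb course C = atan2(Δλ, Δψ) with Δψ = ln[tan(π/4+φ₂/2)/tan(π/4+φ₁/2)] = -1.9581, Δλ = +0.0433 → C = 178.73°
d = R·|Δφ| / |cos C| = 6358·1.32331 / 0.99976 = 8416 km

8416 km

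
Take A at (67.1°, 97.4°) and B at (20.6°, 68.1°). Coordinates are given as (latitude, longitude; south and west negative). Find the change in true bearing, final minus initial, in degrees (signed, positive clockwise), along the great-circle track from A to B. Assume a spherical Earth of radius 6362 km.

-22.3°

Initial bearing θ₁ = atan2(sin Δλ cos φ₂, cos φ₁ sin φ₂ − sin φ₁ cos φ₂ cos Δλ) = 216.68°
Final bearing θ₂ = (initial bearing from the destination back to the start) + 180° = 194.38°
Δθ = θ₂ − θ₁ = -22.3°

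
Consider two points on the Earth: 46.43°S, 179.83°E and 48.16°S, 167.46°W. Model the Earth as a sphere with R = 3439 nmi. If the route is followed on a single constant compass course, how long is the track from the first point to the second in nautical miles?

528 nmi

Δψ = ln[tan(π/4+φ₂/2)/tan(π/4+φ₁/2)] = -0.0445;  Δφ = -0.0302 rad,  Δλ = +0.2218 rad
q = Δφ/Δψ = 0.6781
d = R·√(Δφ² + q²Δλ²) = 3439·0.15343 = 528 nmi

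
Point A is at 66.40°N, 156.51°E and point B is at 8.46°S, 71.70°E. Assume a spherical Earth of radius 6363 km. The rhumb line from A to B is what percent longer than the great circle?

Great circle: σ = 1.6700 rad → d_gc = Rσ = 10625.9 km
Rhumb: Δφ = -1.3066, Δλ = -1.4802, Δψ = -1.7140, q = Δφ/Δψ = 0.7623 → d_rh = R√(Δφ²+q²Δλ²) = 10984.6 km
Excess = (10984.6 − 10625.9) / 10625.9 = 358.7 / 10625.9 = 3.38% ≈ 3.4%

3.4%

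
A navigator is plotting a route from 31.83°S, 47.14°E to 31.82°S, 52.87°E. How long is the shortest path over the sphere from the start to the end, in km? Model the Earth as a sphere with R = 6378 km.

542 km

cos σ = sin φ₁ sin φ₂ + cos φ₁ cos φ₂ cos Δλ
      = sin(-31.83°)sin(-31.82°) + cos(-31.83°)cos(-31.82°)cos(5.73°) = 0.9964
σ = 4.868° → d = Rσ = 6378·0.08496 = 542 km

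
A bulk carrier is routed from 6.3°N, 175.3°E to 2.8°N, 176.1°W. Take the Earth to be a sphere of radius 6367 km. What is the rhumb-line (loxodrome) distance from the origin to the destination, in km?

Δψ = ln[tan(π/4+φ₂/2)/tan(π/4+φ₁/2)] = -0.0613;  Δφ = -0.0611 rad,  Δλ = +0.1501 rad
q = Δφ/Δψ = 0.9967
d = R·√(Δφ² + q²Δλ²) = 6367·0.16159 = 1029 km

1029 km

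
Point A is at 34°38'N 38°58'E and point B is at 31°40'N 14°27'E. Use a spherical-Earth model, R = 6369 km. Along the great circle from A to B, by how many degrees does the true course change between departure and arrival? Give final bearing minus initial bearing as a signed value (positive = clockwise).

Initial bearing θ₁ = atan2(sin Δλ cos φ₂, cos φ₁ sin φ₂ − sin φ₁ cos φ₂ cos Δλ) = 268.68°
Final bearing θ₂ = (initial bearing from the destination back to the start) + 180° = 255.12°
Δθ = θ₂ − θ₁ = -13.6°

-13.6°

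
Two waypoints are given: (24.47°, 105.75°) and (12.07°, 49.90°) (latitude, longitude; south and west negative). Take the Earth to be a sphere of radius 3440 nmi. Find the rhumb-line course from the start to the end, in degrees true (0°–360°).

256.8°

Meridional parts: M(φ₁)=+0.4407, M(φ₂)=+0.2122 → ΔM = -0.2285;  Δλ = -0.9748 rad
tan C = Δλ / ΔM = +4.2668 → C = 256.81°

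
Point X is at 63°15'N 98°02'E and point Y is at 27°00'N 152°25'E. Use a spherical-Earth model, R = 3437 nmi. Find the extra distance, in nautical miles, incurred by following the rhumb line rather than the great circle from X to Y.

Great circle: cos σ = sin φ₁ sin φ₂ + cos φ₁ cos φ₂ cos Δλ,  σ = 0.8777 rad → d_gc = 3016.5 nmi
Rhumb line: Δψ = -0.9467, q = Δφ/Δψ = 0.6683, d_rh = R√(Δφ²+q²Δλ²) = 3079.2 nmi
Excess = 3079.2 − 3016.5 = 62.7 ≈ 63 nmi

63 nmi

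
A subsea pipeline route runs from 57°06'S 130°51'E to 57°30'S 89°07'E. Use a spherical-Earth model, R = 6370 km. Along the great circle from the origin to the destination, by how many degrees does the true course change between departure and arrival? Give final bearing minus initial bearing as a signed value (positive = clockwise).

Initial bearing θ₁ = atan2(sin Δλ cos φ₂, cos φ₁ sin φ₂ − sin φ₁ cos φ₂ cos Δλ) = 251.24°
Final bearing θ₂ = (initial bearing from the destination back to the start) + 180° = 286.81°
Δθ = θ₂ − θ₁ = +35.6°

+35.6°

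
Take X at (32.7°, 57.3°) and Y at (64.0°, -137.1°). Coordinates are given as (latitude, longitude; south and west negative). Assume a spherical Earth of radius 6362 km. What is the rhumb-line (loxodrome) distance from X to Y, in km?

12168 km

Rhumb course C = atan2(Δλ, Δψ) with Δψ = ln[tan(π/4+φ₂/2)/tan(π/4+φ₁/2)] = +0.8614, Δλ = +2.8903 → C = 73.40°
d = R·|Δφ| / |cos C| = 6362·0.54629 / 0.28562 = 12168 km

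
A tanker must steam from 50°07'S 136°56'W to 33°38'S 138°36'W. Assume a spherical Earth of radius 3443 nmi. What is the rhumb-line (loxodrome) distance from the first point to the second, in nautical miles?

Rhumb course C = atan2(Δλ, Δψ) with Δψ = ln[tan(π/4+φ₂/2)/tan(π/4+φ₁/2)] = +0.3899, Δλ = -0.0291 → C = 355.73°
d = R·|Δφ| / |cos C| = 3443·0.28769 / 0.99723 = 993 nmi

993 nmi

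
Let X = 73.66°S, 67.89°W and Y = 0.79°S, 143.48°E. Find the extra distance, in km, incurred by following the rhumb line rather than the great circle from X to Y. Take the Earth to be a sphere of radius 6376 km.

2123 km

Great circle: cos σ = sin φ₁ sin φ₂ + cos φ₁ cos φ₂ cos Δλ,  σ = 1.7997 rad → d_gc = 11475.2 km
Rhumb line: Δψ = +1.9272, q = Δφ/Δψ = 0.6599, d_rh = R√(Δφ²+q²Δλ²) = 13598.0 km
Excess = 13598.0 − 11475.2 = 2122.8 ≈ 2123 km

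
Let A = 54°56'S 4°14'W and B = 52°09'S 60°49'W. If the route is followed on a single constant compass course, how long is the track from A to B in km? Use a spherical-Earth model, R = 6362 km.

Δψ = ln[tan(π/4+φ₂/2)/tan(π/4+φ₁/2)] = +0.0818;  Δφ = +0.0486 rad,  Δλ = -0.9876 rad
q = Δφ/Δψ = 0.5940
d = R·√(Δφ² + q²Δλ²) = 6362·0.58859 = 3745 km

3745 km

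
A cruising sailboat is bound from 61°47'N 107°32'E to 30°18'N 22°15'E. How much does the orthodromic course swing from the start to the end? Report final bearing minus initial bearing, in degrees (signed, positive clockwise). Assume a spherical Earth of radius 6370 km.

At departure: θ₁ = atan2(sin Δλ cos φ₂, cos φ₁ sin φ₂ − sin φ₁ cos φ₂ cos Δλ) = 281.56°
At arrival: θ₂ = atan2(sin Δλ cos φ₁, −cos φ₂ sin φ₁ + sin φ₂ cos φ₁ cos Δλ) = 212.45°
Δθ = θ₂ − θ₁ = -69.1°

-69.1°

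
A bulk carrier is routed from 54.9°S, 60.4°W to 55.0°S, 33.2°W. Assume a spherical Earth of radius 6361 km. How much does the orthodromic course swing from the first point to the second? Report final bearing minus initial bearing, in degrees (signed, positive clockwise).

-22.4°

At departure: θ₁ = atan2(sin Δλ cos φ₂, cos φ₁ sin φ₂ − sin φ₁ cos φ₂ cos Δλ) = 101.56°
At arrival: θ₂ = atan2(sin Δλ cos φ₁, −cos φ₂ sin φ₁ + sin φ₂ cos φ₁ cos Δλ) = 79.16°
Δθ = θ₂ − θ₁ = -22.4°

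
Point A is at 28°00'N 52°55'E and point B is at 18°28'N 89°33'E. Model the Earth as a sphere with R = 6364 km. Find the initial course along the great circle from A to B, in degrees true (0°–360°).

N = sin Δλ·cos φ₂ = +0.5660;  D = cos φ₁ sin φ₂ − sin φ₁ cos φ₂ cos Δλ = -0.0777
initial course = atan2(N, D) = 97.81°

97.8°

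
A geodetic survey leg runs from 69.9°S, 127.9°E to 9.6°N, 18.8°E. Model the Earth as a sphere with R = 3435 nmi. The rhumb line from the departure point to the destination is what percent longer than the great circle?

Great circle: σ = 1.8416 rad → d_gc = Rσ = 6325.8 nmi
Rhumb: Δφ = +1.3875, Δλ = -1.9042, Δψ = +1.8987, q = Δφ/Δψ = 0.7308 → d_rh = R√(Δφ²+q²Δλ²) = 6750.2 nmi
Excess = (6750.2 − 6325.8) / 6325.8 = 424.4 / 6325.8 = 6.71% ≈ 6.7%

6.7%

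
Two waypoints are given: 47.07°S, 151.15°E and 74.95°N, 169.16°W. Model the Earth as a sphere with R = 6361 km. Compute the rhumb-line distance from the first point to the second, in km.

13913 km

Δψ = ln[tan(π/4+φ₂/2)/tan(π/4+φ₁/2)] = +2.9576;  Δφ = +2.1297 rad,  Δλ = +0.6927 rad
q = Δφ/Δψ = 0.7200
d = R·√(Δφ² + q²Δλ²) = 6361·2.18728 = 13913 km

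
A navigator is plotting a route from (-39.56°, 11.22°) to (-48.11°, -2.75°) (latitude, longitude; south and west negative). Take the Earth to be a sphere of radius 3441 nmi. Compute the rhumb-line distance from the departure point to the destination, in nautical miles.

792 nmi

Rhumb course C = atan2(Δλ, Δψ) with Δψ = ln[tan(π/4+φ₂/2)/tan(π/4+φ₁/2)] = -0.2074, Δλ = -0.2438 → C = 229.61°
d = R·|Δφ| / |cos C| = 3441·0.14923 / 0.64796 = 792 nmi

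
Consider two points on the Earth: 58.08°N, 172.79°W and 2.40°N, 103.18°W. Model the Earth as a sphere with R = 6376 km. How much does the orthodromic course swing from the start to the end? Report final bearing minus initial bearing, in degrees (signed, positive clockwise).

At departure: θ₁ = atan2(sin Δλ cos φ₂, cos φ₁ sin φ₂ − sin φ₁ cos φ₂ cos Δλ) = 106.27°
At arrival: θ₂ = atan2(sin Δλ cos φ₁, −cos φ₂ sin φ₁ + sin φ₂ cos φ₁ cos Δλ) = 149.47°
Δθ = θ₂ − θ₁ = +43.2°

+43.2°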